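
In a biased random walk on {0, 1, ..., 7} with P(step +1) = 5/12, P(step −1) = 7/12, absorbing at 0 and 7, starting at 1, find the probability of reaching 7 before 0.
P(hit 7 before 0) = (1 − (7/5)^1) / (1 − (7/5)^7) = 15625/372709

Let u_k denote P(reach 7 before 0 | start at k). Boundary: u_0 = 0, u_7 = 1. Recurrence: u_k = 5/12·u_{k+1} + 7/12·u_{k-1} for 1 ≤ k ≤ 6. Try u_k = A + B·r^k with r = q/p = (7/12)/(5/12) = 7/5. Substitution satisfies the recurrence; boundary conditions give:
  u_k = (1 − r^k) / (1 − r^N) = (1 − (7/5)^1) / (1 − (7/5)^7) = 15625/372709.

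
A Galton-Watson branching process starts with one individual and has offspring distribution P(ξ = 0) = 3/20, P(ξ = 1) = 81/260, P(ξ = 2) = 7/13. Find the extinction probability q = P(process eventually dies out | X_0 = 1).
q = 39/140

The pgf is f(s) = 3/20 + 81/260·s + 7/13·s². The extinction probability q is the smallest fixed point of f in [0, 1]. Setting s = f(s):
  7/13·s² + (81/260 − 1)·s + 3/20 = 0
  7/13·s² − (3/20 + 7/13)·s + 3/20 = 0
which factors as (s − 1)·(7/13·s − 3/20) = 0, giving roots s = 1 and s = (3/20)/(7/13) = 39/140.
Mean offspring μ = 81/260 + 2·7/13 = 361/260 > 1 (supercritical), so q < 1. The extinction probability is the smaller root: q = (3/20)/(7/13) = 39/140.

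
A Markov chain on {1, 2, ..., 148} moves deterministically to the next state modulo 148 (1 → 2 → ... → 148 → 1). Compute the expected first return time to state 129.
E[T_129 | X_0 = 129] = 148

The chain cycles deterministically, so starting at state 129 it returns in exactly 148 steps. Equivalently, the stationary distribution is uniform π_j = 1/148 for every state j, so by Kac's formula E[T_129] = 1/π_129 = 148.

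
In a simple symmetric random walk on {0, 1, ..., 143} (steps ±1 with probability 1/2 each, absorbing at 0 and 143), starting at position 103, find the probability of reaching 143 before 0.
P(hit 143 before 0) = 103/143

Let u_k = P(hit 143 before 0 | start at k). Then u_0 = 0, u_143 = 1, and u_k = u_{k-1}/2 + u_{k+1}/2 for 1 ≤ k ≤ 142. This harmonic recurrence is solved by u_k = k/143, giving u_103 = 103/143.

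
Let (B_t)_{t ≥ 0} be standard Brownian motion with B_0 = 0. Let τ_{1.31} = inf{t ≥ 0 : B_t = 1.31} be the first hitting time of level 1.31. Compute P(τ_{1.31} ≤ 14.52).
P(τ_{1.31} ≤ 14.52) = 2(1 − Φ(1.31/√14.52)) = 2(1 − Φ(0.3438)) ≈ 0.7310

By the reflection principle for standard BM, P(τ_b ≤ t) = 2 · P(B_t ≥ b). Since B_t ~ N(0, t), P(B_t ≥ 1.31) = 1 − Φ(1.31/√t) = 1 − Φ(1.31/√14.52) = 1 − Φ(0.3438) ≈ 0.36550. Doubling: P(τ_{1.31} ≤ 14.52) ≈ 2 · 0.36550 = 0.73100 ≈ 0.7310.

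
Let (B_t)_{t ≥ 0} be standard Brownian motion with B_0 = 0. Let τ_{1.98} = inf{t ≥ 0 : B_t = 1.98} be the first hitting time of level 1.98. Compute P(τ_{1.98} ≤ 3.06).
P(τ_{1.98} ≤ 3.06) = 2(1 − Φ(1.98/√3.06)) = 2(1 − Φ(1.1319)) ≈ 0.2577

By the reflection principle for standard BM, P(τ_b ≤ t) = 2 · P(B_t ≥ b). Since B_t ~ N(0, t), P(B_t ≥ 1.98) = 1 − Φ(1.98/√t) = 1 − Φ(1.98/√3.06) = 1 − Φ(1.1319) ≈ 0.12884. Doubling: P(τ_{1.98} ≤ 3.06) ≈ 2 · 0.12884 = 0.25768 ≈ 0.2577.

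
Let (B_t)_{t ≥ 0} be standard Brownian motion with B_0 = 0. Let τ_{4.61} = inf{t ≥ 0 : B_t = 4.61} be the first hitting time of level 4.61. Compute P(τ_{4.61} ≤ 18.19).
P(τ_{4.61} ≤ 18.19) = 2(1 − Φ(4.61/√18.19)) = 2(1 − Φ(1.0809)) ≈ 0.2797

By the reflection principle for standard BM, P(τ_b ≤ t) = 2 · P(B_t ≥ b). Since B_t ~ N(0, t), P(B_t ≥ 4.61) = 1 − Φ(4.61/√t) = 1 − Φ(4.61/√18.19) = 1 − Φ(1.0809) ≈ 0.13987. Doubling: P(τ_{4.61} ≤ 18.19) ≈ 2 · 0.13987 = 0.27974 ≈ 0.2797.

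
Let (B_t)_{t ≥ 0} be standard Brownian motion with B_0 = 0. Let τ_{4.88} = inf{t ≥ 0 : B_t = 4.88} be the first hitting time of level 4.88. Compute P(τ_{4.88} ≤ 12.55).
P(τ_{4.88} ≤ 12.55) = 2(1 − Φ(4.88/√12.55)) = 2(1 − Φ(1.3775)) ≈ 0.1684

By the reflection principle for standard BM, P(τ_b ≤ t) = 2 · P(B_t ≥ b). Since B_t ~ N(0, t), P(B_t ≥ 4.88) = 1 − Φ(4.88/√t) = 1 − Φ(4.88/√12.55) = 1 − Φ(1.3775) ≈ 0.08418. Doubling: P(τ_{4.88} ≤ 12.55) ≈ 2 · 0.08418 = 0.16836 ≈ 0.1684.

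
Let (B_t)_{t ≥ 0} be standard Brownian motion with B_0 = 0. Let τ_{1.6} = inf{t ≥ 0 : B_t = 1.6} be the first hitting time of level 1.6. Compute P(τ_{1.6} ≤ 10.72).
P(τ_{1.6} ≤ 10.72) = 2(1 − Φ(1.6/√10.72)) = 2(1 − Φ(0.4887)) ≈ 0.6251

By the reflection principle for standard BM, P(τ_b ≤ t) = 2 · P(B_t ≥ b). Since B_t ~ N(0, t), P(B_t ≥ 1.6) = 1 − Φ(1.6/√t) = 1 − Φ(1.6/√10.72) = 1 − Φ(0.4887) ≈ 0.31253. Doubling: P(τ_{1.6} ≤ 10.72) ≈ 2 · 0.31253 = 0.62506 ≈ 0.6251.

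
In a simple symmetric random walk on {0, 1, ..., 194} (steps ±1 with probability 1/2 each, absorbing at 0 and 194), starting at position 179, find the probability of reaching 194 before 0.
P(hit 194 before 0) = 179/194

Let u_k = P(hit 194 before 0 | start at k). Then u_0 = 0, u_194 = 1, and u_k = u_{k-1}/2 + u_{k+1}/2 for 1 ≤ k ≤ 193. This harmonic recurrence is solved by u_k = k/194, giving u_179 = 179/194.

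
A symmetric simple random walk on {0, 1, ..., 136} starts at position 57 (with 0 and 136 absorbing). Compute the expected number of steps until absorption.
E[τ | X_0 = 57] = 4503

Let v_k = E[τ | X_0 = k]. Boundary: v_0 = v_136 = 0. Recurrence: v_k = 1 + (v_{k-1} + v_{k+1})/2 for 1 ≤ k ≤ 135. The particular solution to v_k − (v_{k-1} + v_{k+1})/2 = 1 is v_k = −k^2. Adding homogeneous solution A + B k and matching boundaries gives v_k = k (136 − k). Substituting k = 57: v_57 = 57 · 79 = 4503.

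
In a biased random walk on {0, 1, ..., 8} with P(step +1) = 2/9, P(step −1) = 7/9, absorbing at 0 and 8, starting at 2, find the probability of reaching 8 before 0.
P(hit 8 before 0) = (1 − (7/2)^2) / (1 − (7/2)^8) = 64/128101

Let u_k denote P(reach 8 before 0 | start at k). Boundary: u_0 = 0, u_8 = 1. Recurrence: u_k = 2/9·u_{k+1} + 7/9·u_{k-1} for 1 ≤ k ≤ 7. Try u_k = A + B·r^k with r = q/p = (7/9)/(2/9) = 7/2. Substitution satisfies the recurrence; boundary conditions give:
  u_k = (1 − r^k) / (1 − r^N) = (1 − (7/2)^2) / (1 − (7/2)^8) = 64/128101.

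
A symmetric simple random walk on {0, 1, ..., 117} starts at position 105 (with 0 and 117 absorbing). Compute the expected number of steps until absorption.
E[τ | X_0 = 105] = 1260

Let v_k = E[τ | X_0 = k]. Boundary: v_0 = v_117 = 0. Recurrence: v_k = 1 + (v_{k-1} + v_{k+1})/2 for 1 ≤ k ≤ 116. The particular solution to v_k − (v_{k-1} + v_{k+1})/2 = 1 is v_k = −k^2. Adding homogeneous solution A + B k and matching boundaries gives v_k = k (117 − k). Substituting k = 105: v_105 = 105 · 12 = 1260.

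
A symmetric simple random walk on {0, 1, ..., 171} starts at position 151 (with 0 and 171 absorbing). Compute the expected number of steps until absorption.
E[τ | X_0 = 151] = 3020

Let v_k = E[τ | X_0 = k]. Boundary: v_0 = v_171 = 0. Recurrence: v_k = 1 + (v_{k-1} + v_{k+1})/2 for 1 ≤ k ≤ 170. The particular solution to v_k − (v_{k-1} + v_{k+1})/2 = 1 is v_k = −k^2. Adding homogeneous solution A + B k and matching boundaries gives v_k = k (171 − k). Substituting k = 151: v_151 = 151 · 20 = 3020.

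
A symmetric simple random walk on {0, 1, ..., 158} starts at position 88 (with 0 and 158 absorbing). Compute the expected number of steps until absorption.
E[τ | X_0 = 88] = 6160

Let v_k = E[τ | X_0 = k]. Boundary: v_0 = v_158 = 0. Recurrence: v_k = 1 + (v_{k-1} + v_{k+1})/2 for 1 ≤ k ≤ 157. The particular solution to v_k − (v_{k-1} + v_{k+1})/2 = 1 is v_k = −k^2. Adding homogeneous solution A + B k and matching boundaries gives v_k = k (158 − k). Substituting k = 88: v_88 = 88 · 70 = 6160.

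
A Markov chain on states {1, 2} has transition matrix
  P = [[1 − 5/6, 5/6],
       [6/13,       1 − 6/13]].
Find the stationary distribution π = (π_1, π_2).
π_1 = 36/101, π_2 = 65/101

Solve πP = π with π_1 + π_2 = 1. From πP = π: π_1 · (1 − 5/6) + π_2 · 6/13 = π_1 ⇒ π_2 · 6/13 = π_1 · 5/6 ⇒ π_2/π_1 = (5/6)/(6/13) = 65/36. Together with π_1 + π_2 = 1:
  π_1 = (6/13)/(5/6 + 6/13) = (6/13)/(101/78) = 36/101,
  π_2 = (5/6)/(5/6 + 6/13) = (5/6)/(101/78) = 65/101.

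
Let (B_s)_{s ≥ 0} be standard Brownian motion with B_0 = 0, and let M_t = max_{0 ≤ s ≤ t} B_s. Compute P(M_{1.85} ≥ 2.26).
P(M_{1.85} ≥ 2.26) = 2·P(B_{1.85} ≥ 2.26) = 2(1 − Φ(2.26/√1.85)) ≈ 0.0966

By the reflection principle for Brownian motion, P(M_t ≥ a) = 2 · P(B_t ≥ a) for a ≥ 0. Since B_t ~ N(0, t), P(B_t ≥ 2.26) = 1 − Φ(2.26/√t) = 1 − Φ(2.26/√1.85) = 1 − Φ(1.6616). So
  P(M_{1.85} ≥ 2.26) = 2(1 − Φ(1.6616)) ≈ 0.0966.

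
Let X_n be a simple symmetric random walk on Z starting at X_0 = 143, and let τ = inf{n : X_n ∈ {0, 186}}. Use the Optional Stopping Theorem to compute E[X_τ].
E[X_τ] = 143

X_n is a martingale and τ is a bounded-mean stopping time (indeed τ is finite a.s. with bounded expectation since the walk is in a bounded region). By the OST, E[X_τ] = E[X_0] = 143. Equivalently: E[X_τ] = 186 · P(hit 186 first) + 0 · P(hit 0 first) = 186 · (143/186) = 143.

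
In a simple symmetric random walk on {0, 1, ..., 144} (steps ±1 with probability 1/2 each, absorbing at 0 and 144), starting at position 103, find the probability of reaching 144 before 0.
P(hit 144 before 0) = 103/144

Let u_k = P(hit 144 before 0 | start at k). Then u_0 = 0, u_144 = 1, and u_k = u_{k-1}/2 + u_{k+1}/2 for 1 ≤ k ≤ 143. This harmonic recurrence is solved by u_k = k/144, giving u_103 = 103/144.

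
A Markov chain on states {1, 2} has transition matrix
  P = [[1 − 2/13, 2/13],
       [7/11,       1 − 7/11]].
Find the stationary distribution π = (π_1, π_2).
π_1 = 91/113, π_2 = 22/113

Solve πP = π with π_1 + π_2 = 1. From πP = π: π_1 · (1 − 2/13) + π_2 · 7/11 = π_1 ⇒ π_2 · 7/11 = π_1 · 2/13 ⇒ π_2/π_1 = (2/13)/(7/11) = 22/91. Together with π_1 + π_2 = 1:
  π_1 = (7/11)/(2/13 + 7/11) = (7/11)/(113/143) = 91/113,
  π_2 = (2/13)/(2/13 + 7/11) = (2/13)/(113/143) = 22/113.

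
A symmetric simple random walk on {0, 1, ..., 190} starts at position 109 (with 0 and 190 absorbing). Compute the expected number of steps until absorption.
E[τ | X_0 = 109] = 8829

Let v_k = E[τ | X_0 = k]. Boundary: v_0 = v_190 = 0. Recurrence: v_k = 1 + (v_{k-1} + v_{k+1})/2 for 1 ≤ k ≤ 189. The particular solution to v_k − (v_{k-1} + v_{k+1})/2 = 1 is v_k = −k^2. Adding homogeneous solution A + B k and matching boundaries gives v_k = k (190 − k). Substituting k = 109: v_109 = 109 · 81 = 8829.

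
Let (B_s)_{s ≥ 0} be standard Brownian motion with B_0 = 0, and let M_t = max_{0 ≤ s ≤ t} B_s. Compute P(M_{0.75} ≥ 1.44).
P(M_{0.75} ≥ 1.44) = 2·P(B_{0.75} ≥ 1.44) = 2(1 − Φ(1.44/√0.75)) ≈ 0.0964

By the reflection principle for Brownian motion, P(M_t ≥ a) = 2 · P(B_t ≥ a) for a ≥ 0. Since B_t ~ N(0, t), P(B_t ≥ 1.44) = 1 − Φ(1.44/√t) = 1 − Φ(1.44/√0.75) = 1 − Φ(1.6628). So
  P(M_{0.75} ≥ 1.44) = 2(1 − Φ(1.6628)) ≈ 0.0964.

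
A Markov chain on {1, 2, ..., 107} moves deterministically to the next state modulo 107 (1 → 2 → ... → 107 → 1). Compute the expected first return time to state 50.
E[T_50 | X_0 = 50] = 107

The chain cycles deterministically, so starting at state 50 it returns in exactly 107 steps. Equivalently, the stationary distribution is uniform π_j = 1/107 for every state j, so by Kac's formula E[T_50] = 1/π_50 = 107.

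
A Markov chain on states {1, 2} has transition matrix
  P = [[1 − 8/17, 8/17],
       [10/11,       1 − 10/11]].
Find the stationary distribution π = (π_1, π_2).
π_1 = 85/129, π_2 = 44/129

Solve πP = π with π_1 + π_2 = 1. From πP = π: π_1 · (1 − 8/17) + π_2 · 10/11 = π_1 ⇒ π_2 · 10/11 = π_1 · 8/17 ⇒ π_2/π_1 = (8/17)/(10/11) = 44/85. Together with π_1 + π_2 = 1:
  π_1 = (10/11)/(8/17 + 10/11) = (10/11)/(258/187) = 85/129,
  π_2 = (8/17)/(8/17 + 10/11) = (8/17)/(258/187) = 44/129.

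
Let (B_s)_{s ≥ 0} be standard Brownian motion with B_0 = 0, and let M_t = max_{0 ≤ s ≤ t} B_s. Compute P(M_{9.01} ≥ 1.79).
P(M_{9.01} ≥ 1.79) = 2·P(B_{9.01} ≥ 1.79) = 2(1 − Φ(1.79/√9.01)) ≈ 0.5510

By the reflection principle for Brownian motion, P(M_t ≥ a) = 2 · P(B_t ≥ a) for a ≥ 0. Since B_t ~ N(0, t), P(B_t ≥ 1.79) = 1 − Φ(1.79/√t) = 1 − Φ(1.79/√9.01) = 1 − Φ(0.5963). So
  P(M_{9.01} ≥ 1.79) = 2(1 − Φ(0.5963)) ≈ 0.5510.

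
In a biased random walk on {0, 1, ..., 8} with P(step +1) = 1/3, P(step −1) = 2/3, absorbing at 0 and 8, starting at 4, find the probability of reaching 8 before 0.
P(hit 8 before 0) = (1 − (2)^4) / (1 − (2)^8) = 1/17

Let u_k denote P(reach 8 before 0 | start at k). Boundary: u_0 = 0, u_8 = 1. Recurrence: u_k = 1/3·u_{k+1} + 2/3·u_{k-1} for 1 ≤ k ≤ 7. Try u_k = A + B·r^k with r = q/p = (2/3)/(1/3) = 2. Substitution satisfies the recurrence; boundary conditions give:
  u_k = (1 − r^k) / (1 − r^N) = (1 − (2)^4) / (1 − (2)^8) = 1/17.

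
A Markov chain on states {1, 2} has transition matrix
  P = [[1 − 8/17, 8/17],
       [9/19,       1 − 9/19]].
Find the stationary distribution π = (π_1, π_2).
π_1 = 153/305, π_2 = 152/305

Solve πP = π with π_1 + π_2 = 1. From πP = π: π_1 · (1 − 8/17) + π_2 · 9/19 = π_1 ⇒ π_2 · 9/19 = π_1 · 8/17 ⇒ π_2/π_1 = (8/17)/(9/19) = 152/153. Together with π_1 + π_2 = 1:
  π_1 = (9/19)/(8/17 + 9/19) = (9/19)/(305/323) = 153/305,
  π_2 = (8/17)/(8/17 + 9/19) = (8/17)/(305/323) = 152/305.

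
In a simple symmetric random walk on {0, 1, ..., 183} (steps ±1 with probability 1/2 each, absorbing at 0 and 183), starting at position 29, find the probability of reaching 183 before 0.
P(hit 183 before 0) = 29/183

Let u_k = P(hit 183 before 0 | start at k). Then u_0 = 0, u_183 = 1, and u_k = u_{k-1}/2 + u_{k+1}/2 for 1 ≤ k ≤ 182. This harmonic recurrence is solved by u_k = k/183, giving u_29 = 29/183.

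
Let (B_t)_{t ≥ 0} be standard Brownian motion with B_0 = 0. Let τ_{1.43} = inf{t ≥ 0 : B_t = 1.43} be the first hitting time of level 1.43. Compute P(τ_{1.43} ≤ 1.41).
P(τ_{1.43} ≤ 1.41) = 2(1 − Φ(1.43/√1.41)) = 2(1 − Φ(1.2043)) ≈ 0.2285

By the reflection principle for standard BM, P(τ_b ≤ t) = 2 · P(B_t ≥ b). Since B_t ~ N(0, t), P(B_t ≥ 1.43) = 1 − Φ(1.43/√t) = 1 − Φ(1.43/√1.41) = 1 − Φ(1.2043) ≈ 0.11424. Doubling: P(τ_{1.43} ≤ 1.41) ≈ 2 · 0.11424 = 0.22848 ≈ 0.2285.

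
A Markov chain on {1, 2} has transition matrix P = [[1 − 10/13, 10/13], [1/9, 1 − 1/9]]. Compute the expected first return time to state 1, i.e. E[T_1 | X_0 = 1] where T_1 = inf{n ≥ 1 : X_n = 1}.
E[T_1 | X_0 = 1] = 1/π_1 = 103/13

For an irreducible recurrent Markov chain with stationary distribution π, E[T_i | X_0 = i] = 1/π_i (Kac's formula). Here π_1 = (1/9)/(10/13 + 1/9) = (1/9)/(103/117) = 13/103, so E[T_1 | X_0 = 1] = 1/π_1 = (10/13 + 1/9)/(1/9) = (103/117)/(1/9) = 103/13.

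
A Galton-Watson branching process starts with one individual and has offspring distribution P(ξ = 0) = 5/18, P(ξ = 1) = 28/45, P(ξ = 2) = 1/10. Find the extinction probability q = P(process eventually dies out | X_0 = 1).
q = 1

Mean offspring μ = 0·5/18 + 1·28/45 + 2·1/10 = 37/45 ≤ 1. For μ ≤ 1 with offspring not concentrated at 1, the Galton-Watson process goes extinct almost surely, so q = 1.
(Algebraic check: The pgf is f(s) = 5/18 + 28/45·s + 1/10·s². The extinction probability q is the smallest fixed point of f in [0, 1]. Setting s = f(s):
  1/10·s² + (28/45 − 1)·s + 5/18 = 0
  1/10·s² − (5/18 + 1/10)·s + 5/18 = 0
which factors as (s − 1)·(1/10·s − 5/18) = 0, giving roots s = 1 and s = (5/18)/(1/10) = 25/9. Since 25/9 ≥ 1, the smallest root in [0, 1] is s = 1.)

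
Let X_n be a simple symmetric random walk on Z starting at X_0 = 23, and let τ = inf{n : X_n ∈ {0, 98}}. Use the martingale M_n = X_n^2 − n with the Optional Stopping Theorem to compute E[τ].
E[τ] = 1725

M_n = X_n^2 − n is a martingale (since E[X_{n+1}^2 | F_n] = X_n^2 + 1). By OST (τ has finite mean in a bounded region), E[M_τ] = E[M_0] = X_0^2 − 0 = 23^2 = 529. Also E[M_τ] = E[X_τ^2] − E[τ]. The walk exits at 0 or 98, with P(hit 98 first) = 23/98, so E[X_τ^2] = 98^2 · 23/98 + 0 = 2254. Thus E[τ] = E[X_τ^2] − E[M_τ] = 2254 − 529 = 1725 = 23(98 − 23) = 1725.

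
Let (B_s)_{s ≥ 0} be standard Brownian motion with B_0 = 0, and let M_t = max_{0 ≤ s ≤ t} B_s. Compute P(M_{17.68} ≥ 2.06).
P(M_{17.68} ≥ 2.06) = 2·P(B_{17.68} ≥ 2.06) = 2(1 − Φ(2.06/√17.68)) ≈ 0.6242

By the reflection principle for Brownian motion, P(M_t ≥ a) = 2 · P(B_t ≥ a) for a ≥ 0. Since B_t ~ N(0, t), P(B_t ≥ 2.06) = 1 − Φ(2.06/√t) = 1 − Φ(2.06/√17.68) = 1 − Φ(0.4899). So
  P(M_{17.68} ≥ 2.06) = 2(1 − Φ(0.4899)) ≈ 0.6242.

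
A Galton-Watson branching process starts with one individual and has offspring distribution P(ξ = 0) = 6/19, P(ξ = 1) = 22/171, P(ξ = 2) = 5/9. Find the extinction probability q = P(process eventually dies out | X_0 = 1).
q = 54/95

The pgf is f(s) = 6/19 + 22/171·s + 5/9·s². The extinction probability q is the smallest fixed point of f in [0, 1]. Setting s = f(s):
  5/9·s² + (22/171 − 1)·s + 6/19 = 0
  5/9·s² − (6/19 + 5/9)·s + 6/19 = 0
which factors as (s − 1)·(5/9·s − 6/19) = 0, giving roots s = 1 and s = (6/19)/(5/9) = 54/95.
Mean offspring μ = 22/171 + 2·5/9 = 212/171 > 1 (supercritical), so q < 1. The extinction probability is the smaller root: q = (6/19)/(5/9) = 54/95.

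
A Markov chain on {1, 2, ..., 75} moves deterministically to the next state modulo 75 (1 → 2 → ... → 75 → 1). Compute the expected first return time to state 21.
E[T_21 | X_0 = 21] = 75

The chain cycles deterministically, so starting at state 21 it returns in exactly 75 steps. Equivalently, the stationary distribution is uniform π_j = 1/75 for every state j, so by Kac's formula E[T_21] = 1/π_21 = 75.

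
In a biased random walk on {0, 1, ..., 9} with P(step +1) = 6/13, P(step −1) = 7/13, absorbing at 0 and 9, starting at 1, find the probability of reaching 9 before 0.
P(hit 9 before 0) = (1 − (7/6)^1) / (1 − (7/6)^9) = 1679616/30275911

Let u_k denote P(reach 9 before 0 | start at k). Boundary: u_0 = 0, u_9 = 1. Recurrence: u_k = 6/13·u_{k+1} + 7/13·u_{k-1} for 1 ≤ k ≤ 8. Try u_k = A + B·r^k with r = q/p = (7/13)/(6/13) = 7/6. Substitution satisfies the recurrence; boundary conditions give:
  u_k = (1 − r^k) / (1 − r^N) = (1 − (7/6)^1) / (1 − (7/6)^9) = 1679616/30275911.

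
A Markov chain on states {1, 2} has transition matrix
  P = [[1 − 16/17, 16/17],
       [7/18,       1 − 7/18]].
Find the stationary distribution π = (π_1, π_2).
π_1 = 119/407, π_2 = 288/407

Solve πP = π with π_1 + π_2 = 1. From πP = π: π_1 · (1 − 16/17) + π_2 · 7/18 = π_1 ⇒ π_2 · 7/18 = π_1 · 16/17 ⇒ π_2/π_1 = (16/17)/(7/18) = 288/119. Together with π_1 + π_2 = 1:
  π_1 = (7/18)/(16/17 + 7/18) = (7/18)/(407/306) = 119/407,
  π_2 = (16/17)/(16/17 + 7/18) = (16/17)/(407/306) = 288/407.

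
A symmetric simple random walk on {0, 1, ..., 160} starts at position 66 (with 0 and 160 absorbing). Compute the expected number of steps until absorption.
E[τ | X_0 = 66] = 6204

Let v_k = E[τ | X_0 = k]. Boundary: v_0 = v_160 = 0. Recurrence: v_k = 1 + (v_{k-1} + v_{k+1})/2 for 1 ≤ k ≤ 159. The particular solution to v_k − (v_{k-1} + v_{k+1})/2 = 1 is v_k = −k^2. Adding homogeneous solution A + B k and matching boundaries gives v_k = k (160 − k). Substituting k = 66: v_66 = 66 · 94 = 6204.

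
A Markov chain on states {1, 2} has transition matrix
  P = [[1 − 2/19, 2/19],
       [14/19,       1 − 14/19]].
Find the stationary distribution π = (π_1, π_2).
π_1 = 7/8, π_2 = 1/8

Solve πP = π with π_1 + π_2 = 1. From πP = π: π_1 · (1 − 2/19) + π_2 · 14/19 = π_1 ⇒ π_2 · 14/19 = π_1 · 2/19 ⇒ π_2/π_1 = (2/19)/(14/19) = 1/7. Together with π_1 + π_2 = 1:
  π_1 = (14/19)/(2/19 + 14/19) = (14/19)/(16/19) = 7/8,
  π_2 = (2/19)/(2/19 + 14/19) = (2/19)/(16/19) = 1/8.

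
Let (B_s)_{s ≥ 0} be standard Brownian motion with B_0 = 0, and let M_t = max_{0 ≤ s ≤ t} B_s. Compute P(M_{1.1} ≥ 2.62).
P(M_{1.1} ≥ 2.62) = 2·P(B_{1.1} ≥ 2.62) = 2(1 − Φ(2.62/√1.1)) ≈ 0.0125

By the reflection principle for Brownian motion, P(M_t ≥ a) = 2 · P(B_t ≥ a) for a ≥ 0. Since B_t ~ N(0, t), P(B_t ≥ 2.62) = 1 − Φ(2.62/√t) = 1 − Φ(2.62/√1.1) = 1 − Φ(2.4981). So
  P(M_{1.1} ≥ 2.62) = 2(1 − Φ(2.4981)) ≈ 0.0125.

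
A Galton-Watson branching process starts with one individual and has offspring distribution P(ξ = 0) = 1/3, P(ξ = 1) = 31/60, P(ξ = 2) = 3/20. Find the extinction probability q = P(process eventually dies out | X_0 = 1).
q = 1

Mean offspring μ = 0·1/3 + 1·31/60 + 2·3/20 = 49/60 ≤ 1. For μ ≤ 1 with offspring not concentrated at 1, the Galton-Watson process goes extinct almost surely, so q = 1.
(Algebraic check: The pgf is f(s) = 1/3 + 31/60·s + 3/20·s². The extinction probability q is the smallest fixed point of f in [0, 1]. Setting s = f(s):
  3/20·s² + (31/60 − 1)·s + 1/3 = 0
  3/20·s² − (1/3 + 3/20)·s + 1/3 = 0
which factors as (s − 1)·(3/20·s − 1/3) = 0, giving roots s = 1 and s = (1/3)/(3/20) = 20/9. Since 20/9 ≥ 1, the smallest root in [0, 1] is s = 1.)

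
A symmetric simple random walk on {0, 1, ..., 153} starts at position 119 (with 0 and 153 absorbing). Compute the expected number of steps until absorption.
E[τ | X_0 = 119] = 4046

Let v_k = E[τ | X_0 = k]. Boundary: v_0 = v_153 = 0. Recurrence: v_k = 1 + (v_{k-1} + v_{k+1})/2 for 1 ≤ k ≤ 152. The particular solution to v_k − (v_{k-1} + v_{k+1})/2 = 1 is v_k = −k^2. Adding homogeneous solution A + B k and matching boundaries gives v_k = k (153 − k). Substituting k = 119: v_119 = 119 · 34 = 4046.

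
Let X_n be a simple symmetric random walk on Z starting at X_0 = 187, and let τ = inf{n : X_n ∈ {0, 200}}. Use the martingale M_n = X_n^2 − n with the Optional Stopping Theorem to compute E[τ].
E[τ] = 2431

M_n = X_n^2 − n is a martingale (since E[X_{n+1}^2 | F_n] = X_n^2 + 1). By OST (τ has finite mean in a bounded region), E[M_τ] = E[M_0] = X_0^2 − 0 = 187^2 = 34969. Also E[M_τ] = E[X_τ^2] − E[τ]. The walk exits at 0 or 200, with P(hit 200 first) = 187/200, so E[X_τ^2] = 200^2 · 187/200 + 0 = 37400. Thus E[τ] = E[X_τ^2] − E[M_τ] = 37400 − 34969 = 2431 = 187(200 − 187) = 2431.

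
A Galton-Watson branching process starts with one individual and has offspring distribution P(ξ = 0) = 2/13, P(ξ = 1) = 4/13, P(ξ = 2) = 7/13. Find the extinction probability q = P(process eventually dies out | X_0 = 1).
q = 2/7

The pgf is f(s) = 2/13 + 4/13·s + 7/13·s². The extinction probability q is the smallest fixed point of f in [0, 1]. Setting s = f(s):
  7/13·s² + (4/13 − 1)·s + 2/13 = 0
  7/13·s² − (2/13 + 7/13)·s + 2/13 = 0
which factors as (s − 1)·(7/13·s − 2/13) = 0, giving roots s = 1 and s = (2/13)/(7/13) = 2/7.
Mean offspring μ = 4/13 + 2·7/13 = 18/13 > 1 (supercritical), so q < 1. The extinction probability is the smaller root: q = (2/13)/(7/13) = 2/7.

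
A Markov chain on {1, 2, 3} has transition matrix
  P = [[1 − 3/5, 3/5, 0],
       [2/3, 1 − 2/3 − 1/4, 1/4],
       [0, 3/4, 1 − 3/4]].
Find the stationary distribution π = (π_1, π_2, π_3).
π = (5/11, 9/22, 3/22)

This is a birth-death chain on three states, which satisfies detailed balance: π_1 · P_{12} = π_2 · P_{21} and π_2 · P_{23} = π_3 · P_{32}.
From π_1 · 3/5 = π_2 · 2/3: π_2/π_1 = (3/5)/(2/3) = 9/10.
From π_2 · 1/4 = π_3 · 3/4: π_3/π_2 = (1/4)/(3/4) = 1/3.
Take π_1 proportional to 1; then unnormalized π = (1, 9/10, 3/10). Normalize by dividing by the sum 11/5:
  π = (5/11, 9/22, 3/22).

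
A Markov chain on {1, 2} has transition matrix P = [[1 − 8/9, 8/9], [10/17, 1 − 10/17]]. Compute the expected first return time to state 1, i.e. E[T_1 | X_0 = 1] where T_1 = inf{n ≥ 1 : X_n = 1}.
E[T_1 | X_0 = 1] = 1/π_1 = 113/45

For an irreducible recurrent Markov chain with stationary distribution π, E[T_i | X_0 = i] = 1/π_i (Kac's formula). Here π_1 = (10/17)/(8/9 + 10/17) = (10/17)/(226/153) = 45/113, so E[T_1 | X_0 = 1] = 1/π_1 = (8/9 + 10/17)/(10/17) = (226/153)/(10/17) = 113/45.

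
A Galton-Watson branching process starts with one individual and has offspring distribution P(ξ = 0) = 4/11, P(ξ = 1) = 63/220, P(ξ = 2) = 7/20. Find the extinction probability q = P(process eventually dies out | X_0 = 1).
q = 1

Mean offspring μ = 0·4/11 + 1·63/220 + 2·7/20 = 217/220 ≤ 1. For μ ≤ 1 with offspring not concentrated at 1, the Galton-Watson process goes extinct almost surely, so q = 1.
(Algebraic check: The pgf is f(s) = 4/11 + 63/220·s + 7/20·s². The extinction probability q is the smallest fixed point of f in [0, 1]. Setting s = f(s):
  7/20·s² + (63/220 − 1)·s + 4/11 = 0
  7/20·s² − (4/11 + 7/20)·s + 4/11 = 0
which factors as (s − 1)·(7/20·s − 4/11) = 0, giving roots s = 1 and s = (4/11)/(7/20) = 80/77. Since 80/77 ≥ 1, the smallest root in [0, 1] is s = 1.)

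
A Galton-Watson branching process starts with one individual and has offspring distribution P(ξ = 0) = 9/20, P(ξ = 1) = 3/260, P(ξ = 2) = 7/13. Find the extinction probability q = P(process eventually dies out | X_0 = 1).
q = 117/140

The pgf is f(s) = 9/20 + 3/260·s + 7/13·s². The extinction probability q is the smallest fixed point of f in [0, 1]. Setting s = f(s):
  7/13·s² + (3/260 − 1)·s + 9/20 = 0
  7/13·s² − (9/20 + 7/13)·s + 9/20 = 0
which factors as (s − 1)·(7/13·s − 9/20) = 0, giving roots s = 1 and s = (9/20)/(7/13) = 117/140.
Mean offspring μ = 3/260 + 2·7/13 = 283/260 > 1 (supercritical), so q < 1. The extinction probability is the smaller root: q = (9/20)/(7/13) = 117/140.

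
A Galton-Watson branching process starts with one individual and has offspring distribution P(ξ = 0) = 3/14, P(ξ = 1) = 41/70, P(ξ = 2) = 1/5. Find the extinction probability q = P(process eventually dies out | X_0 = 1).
q = 1

Mean offspring μ = 0·3/14 + 1·41/70 + 2·1/5 = 69/70 ≤ 1. For μ ≤ 1 with offspring not concentrated at 1, the Galton-Watson process goes extinct almost surely, so q = 1.
(Algebraic check: The pgf is f(s) = 3/14 + 41/70·s + 1/5·s². The extinction probability q is the smallest fixed point of f in [0, 1]. Setting s = f(s):
  1/5·s² + (41/70 − 1)·s + 3/14 = 0
  1/5·s² − (3/14 + 1/5)·s + 3/14 = 0
which factors as (s − 1)·(1/5·s − 3/14) = 0, giving roots s = 1 and s = (3/14)/(1/5) = 15/14. Since 15/14 ≥ 1, the smallest root in [0, 1] is s = 1.)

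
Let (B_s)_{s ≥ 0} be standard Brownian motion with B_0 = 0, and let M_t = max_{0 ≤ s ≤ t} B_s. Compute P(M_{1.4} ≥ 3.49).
P(M_{1.4} ≥ 3.49) = 2·P(B_{1.4} ≥ 3.49) = 2(1 − Φ(3.49/√1.4)) ≈ 0.0032

By the reflection principle for Brownian motion, P(M_t ≥ a) = 2 · P(B_t ≥ a) for a ≥ 0. Since B_t ~ N(0, t), P(B_t ≥ 3.49) = 1 − Φ(3.49/√t) = 1 − Φ(3.49/√1.4) = 1 − Φ(2.9496). So
  P(M_{1.4} ≥ 3.49) = 2(1 − Φ(2.9496)) ≈ 0.0032.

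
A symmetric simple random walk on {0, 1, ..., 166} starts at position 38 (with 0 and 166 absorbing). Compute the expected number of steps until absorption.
E[τ | X_0 = 38] = 4864

Let v_k = E[τ | X_0 = k]. Boundary: v_0 = v_166 = 0. Recurrence: v_k = 1 + (v_{k-1} + v_{k+1})/2 for 1 ≤ k ≤ 165. The particular solution to v_k − (v_{k-1} + v_{k+1})/2 = 1 is v_k = −k^2. Adding homogeneous solution A + B k and matching boundaries gives v_k = k (166 − k). Substituting k = 38: v_38 = 38 · 128 = 4864.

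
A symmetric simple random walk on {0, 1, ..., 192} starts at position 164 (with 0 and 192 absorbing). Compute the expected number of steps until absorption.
E[τ | X_0 = 164] = 4592

Let v_k = E[τ | X_0 = k]. Boundary: v_0 = v_192 = 0. Recurrence: v_k = 1 + (v_{k-1} + v_{k+1})/2 for 1 ≤ k ≤ 191. The particular solution to v_k − (v_{k-1} + v_{k+1})/2 = 1 is v_k = −k^2. Adding homogeneous solution A + B k and matching boundaries gives v_k = k (192 − k). Substituting k = 164: v_164 = 164 · 28 = 4592.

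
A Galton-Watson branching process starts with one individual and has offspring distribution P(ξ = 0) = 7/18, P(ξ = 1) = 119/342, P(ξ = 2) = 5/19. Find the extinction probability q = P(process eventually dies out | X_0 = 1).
q = 1

Mean offspring μ = 0·7/18 + 1·119/342 + 2·5/19 = 299/342 ≤ 1. For μ ≤ 1 with offspring not concentrated at 1, the Galton-Watson process goes extinct almost surely, so q = 1.
(Algebraic check: The pgf is f(s) = 7/18 + 119/342·s + 5/19·s². The extinction probability q is the smallest fixed point of f in [0, 1]. Setting s = f(s):
  5/19·s² + (119/342 − 1)·s + 7/18 = 0
  5/19·s² − (7/18 + 5/19)·s + 7/18 = 0
which factors as (s − 1)·(5/19·s − 7/18) = 0, giving roots s = 1 and s = (7/18)/(5/19) = 133/90. Since 133/90 ≥ 1, the smallest root in [0, 1] is s = 1.)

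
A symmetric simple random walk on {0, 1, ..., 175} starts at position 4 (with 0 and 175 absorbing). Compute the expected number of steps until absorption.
E[τ | X_0 = 4] = 684

Let v_k = E[τ | X_0 = k]. Boundary: v_0 = v_175 = 0. Recurrence: v_k = 1 + (v_{k-1} + v_{k+1})/2 for 1 ≤ k ≤ 174. The particular solution to v_k − (v_{k-1} + v_{k+1})/2 = 1 is v_k = −k^2. Adding homogeneous solution A + B k and matching boundaries gives v_k = k (175 − k). Substituting k = 4: v_4 = 4 · 171 = 684.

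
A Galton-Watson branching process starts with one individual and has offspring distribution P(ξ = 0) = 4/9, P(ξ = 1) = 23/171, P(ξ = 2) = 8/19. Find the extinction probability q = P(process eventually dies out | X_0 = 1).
q = 1

Mean offspring μ = 0·4/9 + 1·23/171 + 2·8/19 = 167/171 ≤ 1. For μ ≤ 1 with offspring not concentrated at 1, the Galton-Watson process goes extinct almost surely, so q = 1.
(Algebraic check: The pgf is f(s) = 4/9 + 23/171·s + 8/19·s². The extinction probability q is the smallest fixed point of f in [0, 1]. Setting s = f(s):
  8/19·s² + (23/171 − 1)·s + 4/9 = 0
  8/19·s² − (4/9 + 8/19)·s + 4/9 = 0
which factors as (s − 1)·(8/19·s − 4/9) = 0, giving roots s = 1 and s = (4/9)/(8/19) = 19/18. Since 19/18 ≥ 1, the smallest root in [0, 1] is s = 1.)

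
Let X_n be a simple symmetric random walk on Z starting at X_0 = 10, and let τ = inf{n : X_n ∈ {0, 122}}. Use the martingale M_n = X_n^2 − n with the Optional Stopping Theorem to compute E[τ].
E[τ] = 1120

M_n = X_n^2 − n is a martingale (since E[X_{n+1}^2 | F_n] = X_n^2 + 1). By OST (τ has finite mean in a bounded region), E[M_τ] = E[M_0] = X_0^2 − 0 = 10^2 = 100. Also E[M_τ] = E[X_τ^2] − E[τ]. The walk exits at 0 or 122, with P(hit 122 first) = 10/122, so E[X_τ^2] = 122^2 · 10/122 + 0 = 1220. Thus E[τ] = E[X_τ^2] − E[M_τ] = 1220 − 100 = 1120 = 10(122 − 10) = 1120.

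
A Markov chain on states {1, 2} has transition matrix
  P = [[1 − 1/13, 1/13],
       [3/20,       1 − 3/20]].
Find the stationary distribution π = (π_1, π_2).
π_1 = 39/59, π_2 = 20/59

Solve πP = π with π_1 + π_2 = 1. From πP = π: π_1 · (1 − 1/13) + π_2 · 3/20 = π_1 ⇒ π_2 · 3/20 = π_1 · 1/13 ⇒ π_2/π_1 = (1/13)/(3/20) = 20/39. Together with π_1 + π_2 = 1:
  π_1 = (3/20)/(1/13 + 3/20) = (3/20)/(59/260) = 39/59,
  π_2 = (1/13)/(1/13 + 3/20) = (1/13)/(59/260) = 20/59.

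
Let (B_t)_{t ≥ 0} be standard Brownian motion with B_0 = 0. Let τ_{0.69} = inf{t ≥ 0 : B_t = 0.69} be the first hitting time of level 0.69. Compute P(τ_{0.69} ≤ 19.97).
P(τ_{0.69} ≤ 19.97) = 2(1 − Φ(0.69/√19.97)) = 2(1 − Φ(0.1544)) ≈ 0.8773

By the reflection principle for standard BM, P(τ_b ≤ t) = 2 · P(B_t ≥ b). Since B_t ~ N(0, t), P(B_t ≥ 0.69) = 1 − Φ(0.69/√t) = 1 − Φ(0.69/√19.97) = 1 − Φ(0.1544) ≈ 0.43865. Doubling: P(τ_{0.69} ≤ 19.97) ≈ 2 · 0.43865 = 0.87730 ≈ 0.8773.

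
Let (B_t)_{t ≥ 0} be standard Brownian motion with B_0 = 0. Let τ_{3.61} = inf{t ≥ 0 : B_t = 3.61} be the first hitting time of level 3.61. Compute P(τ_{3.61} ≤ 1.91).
P(τ_{3.61} ≤ 1.91) = 2(1 − Φ(3.61/√1.91)) = 2(1 − Φ(2.6121)) ≈ 0.0090

By the reflection principle for standard BM, P(τ_b ≤ t) = 2 · P(B_t ≥ b). Since B_t ~ N(0, t), P(B_t ≥ 3.61) = 1 − Φ(3.61/√t) = 1 − Φ(3.61/√1.91) = 1 − Φ(2.6121) ≈ 0.00450. Doubling: P(τ_{3.61} ≤ 1.91) ≈ 2 · 0.00450 = 0.00900 ≈ 0.0090.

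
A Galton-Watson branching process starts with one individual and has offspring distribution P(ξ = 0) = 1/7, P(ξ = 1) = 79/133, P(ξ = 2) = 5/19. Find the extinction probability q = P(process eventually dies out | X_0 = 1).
q = 19/35

The pgf is f(s) = 1/7 + 79/133·s + 5/19·s². The extinction probability q is the smallest fixed point of f in [0, 1]. Setting s = f(s):
  5/19·s² + (79/133 − 1)·s + 1/7 = 0
  5/19·s² − (1/7 + 5/19)·s + 1/7 = 0
which factors as (s − 1)·(5/19·s − 1/7) = 0, giving roots s = 1 and s = (1/7)/(5/19) = 19/35.
Mean offspring μ = 79/133 + 2·5/19 = 149/133 > 1 (supercritical), so q < 1. The extinction probability is the smaller root: q = (1/7)/(5/19) = 19/35.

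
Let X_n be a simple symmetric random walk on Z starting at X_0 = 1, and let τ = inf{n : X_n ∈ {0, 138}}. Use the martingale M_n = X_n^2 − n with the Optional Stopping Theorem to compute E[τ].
E[τ] = 137

M_n = X_n^2 − n is a martingale (since E[X_{n+1}^2 | F_n] = X_n^2 + 1). By OST (τ has finite mean in a bounded region), E[M_τ] = E[M_0] = X_0^2 − 0 = 1^2 = 1. Also E[M_τ] = E[X_τ^2] − E[τ]. The walk exits at 0 or 138, with P(hit 138 first) = 1/138, so E[X_τ^2] = 138^2 · 1/138 + 0 = 138. Thus E[τ] = E[X_τ^2] − E[M_τ] = 138 − 1 = 137 = 1(138 − 1) = 137.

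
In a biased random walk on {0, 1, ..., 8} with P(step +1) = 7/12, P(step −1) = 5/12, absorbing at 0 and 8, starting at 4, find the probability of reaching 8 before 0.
P(hit 8 before 0) = (1 − (5/7)^4) / (1 − (5/7)^8) = 2401/3026

Let u_k denote P(reach 8 before 0 | start at k). Boundary: u_0 = 0, u_8 = 1. Recurrence: u_k = 7/12·u_{k+1} + 5/12·u_{k-1} for 1 ≤ k ≤ 7. Try u_k = A + B·r^k with r = q/p = (5/12)/(7/12) = 5/7. Substitution satisfies the recurrence; boundary conditions give:
  u_k = (1 − r^k) / (1 − r^N) = (1 − (5/7)^4) / (1 − (5/7)^8) = 2401/3026.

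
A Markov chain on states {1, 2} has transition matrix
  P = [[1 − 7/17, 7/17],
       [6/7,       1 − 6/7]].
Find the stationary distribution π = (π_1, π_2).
π_1 = 102/151, π_2 = 49/151

Solve πP = π with π_1 + π_2 = 1. From πP = π: π_1 · (1 − 7/17) + π_2 · 6/7 = π_1 ⇒ π_2 · 6/7 = π_1 · 7/17 ⇒ π_2/π_1 = (7/17)/(6/7) = 49/102. Together with π_1 + π_2 = 1:
  π_1 = (6/7)/(7/17 + 6/7) = (6/7)/(151/119) = 102/151,
  π_2 = (7/17)/(7/17 + 6/7) = (7/17)/(151/119) = 49/151.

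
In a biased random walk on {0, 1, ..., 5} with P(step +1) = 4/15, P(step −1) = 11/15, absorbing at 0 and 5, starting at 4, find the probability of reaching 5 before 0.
P(hit 5 before 0) = (1 − (11/4)^4) / (1 − (11/4)^5) = 8220/22861

Let u_k denote P(reach 5 before 0 | start at k). Boundary: u_0 = 0, u_5 = 1. Recurrence: u_k = 4/15·u_{k+1} + 11/15·u_{k-1} for 1 ≤ k ≤ 4. Try u_k = A + B·r^k with r = q/p = (11/15)/(4/15) = 11/4. Substitution satisfies the recurrence; boundary conditions give:
  u_k = (1 − r^k) / (1 − r^N) = (1 − (11/4)^4) / (1 − (11/4)^5) = 8220/22861.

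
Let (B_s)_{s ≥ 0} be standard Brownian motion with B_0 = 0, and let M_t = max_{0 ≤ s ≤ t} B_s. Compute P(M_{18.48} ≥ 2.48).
P(M_{18.48} ≥ 2.48) = 2·P(B_{18.48} ≥ 2.48) = 2(1 − Φ(2.48/√18.48)) ≈ 0.5640

By the reflection principle for Brownian motion, P(M_t ≥ a) = 2 · P(B_t ≥ a) for a ≥ 0. Since B_t ~ N(0, t), P(B_t ≥ 2.48) = 1 − Φ(2.48/√t) = 1 − Φ(2.48/√18.48) = 1 − Φ(0.5769). So
  P(M_{18.48} ≥ 2.48) = 2(1 − Φ(0.5769)) ≈ 0.5640.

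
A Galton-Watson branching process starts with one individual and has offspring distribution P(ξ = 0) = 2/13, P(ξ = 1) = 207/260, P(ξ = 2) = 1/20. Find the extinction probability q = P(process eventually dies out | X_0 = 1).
q = 1

Mean offspring μ = 0·2/13 + 1·207/260 + 2·1/20 = 233/260 ≤ 1. For μ ≤ 1 with offspring not concentrated at 1, the Galton-Watson process goes extinct almost surely, so q = 1.
(Algebraic check: The pgf is f(s) = 2/13 + 207/260·s + 1/20·s². The extinction probability q is the smallest fixed point of f in [0, 1]. Setting s = f(s):
  1/20·s² + (207/260 − 1)·s + 2/13 = 0
  1/20·s² − (2/13 + 1/20)·s + 2/13 = 0
which factors as (s − 1)·(1/20·s − 2/13) = 0, giving roots s = 1 and s = (2/13)/(1/20) = 40/13. Since 40/13 ≥ 1, the smallest root in [0, 1] is s = 1.)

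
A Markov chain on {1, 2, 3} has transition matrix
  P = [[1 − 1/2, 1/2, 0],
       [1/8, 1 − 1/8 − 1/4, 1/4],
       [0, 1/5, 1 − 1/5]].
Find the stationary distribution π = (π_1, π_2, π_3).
π = (1/10, 2/5, 1/2)

This is a birth-death chain on three states, which satisfies detailed balance: π_1 · P_{12} = π_2 · P_{21} and π_2 · P_{23} = π_3 · P_{32}.
From π_1 · 1/2 = π_2 · 1/8: π_2/π_1 = (1/2)/(1/8) = 4.
From π_2 · 1/4 = π_3 · 1/5: π_3/π_2 = (1/4)/(1/5) = 5/4.
Take π_1 proportional to 1; then unnormalized π = (1, 4, 5). Normalize by dividing by the sum 10:
  π = (1/10, 2/5, 1/2).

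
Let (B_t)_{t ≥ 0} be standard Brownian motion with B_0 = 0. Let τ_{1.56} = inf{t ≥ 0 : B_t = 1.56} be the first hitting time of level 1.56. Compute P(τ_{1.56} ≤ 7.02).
P(τ_{1.56} ≤ 7.02) = 2(1 − Φ(1.56/√7.02)) = 2(1 − Φ(0.5888)) ≈ 0.5560

By the reflection principle for standard BM, P(τ_b ≤ t) = 2 · P(B_t ≥ b). Since B_t ~ N(0, t), P(B_t ≥ 1.56) = 1 − Φ(1.56/√t) = 1 − Φ(1.56/√7.02) = 1 − Φ(0.5888) ≈ 0.27800. Doubling: P(τ_{1.56} ≤ 7.02) ≈ 2 · 0.27800 = 0.55600 ≈ 0.5560.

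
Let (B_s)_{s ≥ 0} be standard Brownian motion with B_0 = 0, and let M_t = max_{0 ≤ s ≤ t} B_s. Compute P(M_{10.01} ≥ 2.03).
P(M_{10.01} ≥ 2.03) = 2·P(B_{10.01} ≥ 2.03) = 2(1 − Φ(2.03/√10.01)) ≈ 0.5211

By the reflection principle for Brownian motion, P(M_t ≥ a) = 2 · P(B_t ≥ a) for a ≥ 0. Since B_t ~ N(0, t), P(B_t ≥ 2.03) = 1 − Φ(2.03/√t) = 1 − Φ(2.03/√10.01) = 1 − Φ(0.6416). So
  P(M_{10.01} ≥ 2.03) = 2(1 − Φ(0.6416)) ≈ 0.5211.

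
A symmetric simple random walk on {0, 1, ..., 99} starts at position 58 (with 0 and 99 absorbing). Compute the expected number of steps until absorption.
E[τ | X_0 = 58] = 2378

Let v_k = E[τ | X_0 = k]. Boundary: v_0 = v_99 = 0. Recurrence: v_k = 1 + (v_{k-1} + v_{k+1})/2 for 1 ≤ k ≤ 98. The particular solution to v_k − (v_{k-1} + v_{k+1})/2 = 1 is v_k = −k^2. Adding homogeneous solution A + B k and matching boundaries gives v_k = k (99 − k). Substituting k = 58: v_58 = 58 · 41 = 2378.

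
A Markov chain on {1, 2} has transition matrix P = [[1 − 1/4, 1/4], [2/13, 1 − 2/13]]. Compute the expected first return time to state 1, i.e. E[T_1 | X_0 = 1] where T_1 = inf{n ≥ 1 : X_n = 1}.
E[T_1 | X_0 = 1] = 1/π_1 = 21/8

For an irreducible recurrent Markov chain with stationary distribution π, E[T_i | X_0 = i] = 1/π_i (Kac's formula). Here π_1 = (2/13)/(1/4 + 2/13) = (2/13)/(21/52) = 8/21, so E[T_1 | X_0 = 1] = 1/π_1 = (1/4 + 2/13)/(2/13) = (21/52)/(2/13) = 21/8.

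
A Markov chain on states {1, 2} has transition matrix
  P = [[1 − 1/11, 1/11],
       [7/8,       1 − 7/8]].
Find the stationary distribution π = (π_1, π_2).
π_1 = 77/85, π_2 = 8/85

Solve πP = π with π_1 + π_2 = 1. From πP = π: π_1 · (1 − 1/11) + π_2 · 7/8 = π_1 ⇒ π_2 · 7/8 = π_1 · 1/11 ⇒ π_2/π_1 = (1/11)/(7/8) = 8/77. Together with π_1 + π_2 = 1:
  π_1 = (7/8)/(1/11 + 7/8) = (7/8)/(85/88) = 77/85,
  π_2 = (1/11)/(1/11 + 7/8) = (1/11)/(85/88) = 8/85.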